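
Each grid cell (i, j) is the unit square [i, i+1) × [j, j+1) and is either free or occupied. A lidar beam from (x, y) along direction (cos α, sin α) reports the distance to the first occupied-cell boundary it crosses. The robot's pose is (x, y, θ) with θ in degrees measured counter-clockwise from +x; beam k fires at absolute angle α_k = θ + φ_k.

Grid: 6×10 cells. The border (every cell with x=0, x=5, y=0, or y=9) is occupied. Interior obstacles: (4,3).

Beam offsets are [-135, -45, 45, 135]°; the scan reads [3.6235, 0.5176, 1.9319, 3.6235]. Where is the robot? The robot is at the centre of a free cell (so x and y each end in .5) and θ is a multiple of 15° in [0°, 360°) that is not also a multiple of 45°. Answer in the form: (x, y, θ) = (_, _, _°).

The pose lattice has 31·16 = 496 candidates. Test each by forward raycasting.
  (3.5, 4.5, 15°): beam 1 = 4.0415 ≠ 3.6235 ✗
  (2.5, 3.5, 240°): beam 1 = 5.6940 ≠ 3.6235 ✗
  (4.5, 7.5, 210°): beam 1 = 1.5529 ≠ 3.6235 ✗
  (2.5, 4.5, 15°): beam 1 = 3.0000 ≠ 3.6235 ✗
  …
  (1.5, 5.5, 210°): r_1=3.6235, r_2=0.5176, r_3=1.9319, r_4=3.6235 — all match ✓
No second candidate reproduces the full scan.

(x, y, θ) = (1.5, 5.5, 210°)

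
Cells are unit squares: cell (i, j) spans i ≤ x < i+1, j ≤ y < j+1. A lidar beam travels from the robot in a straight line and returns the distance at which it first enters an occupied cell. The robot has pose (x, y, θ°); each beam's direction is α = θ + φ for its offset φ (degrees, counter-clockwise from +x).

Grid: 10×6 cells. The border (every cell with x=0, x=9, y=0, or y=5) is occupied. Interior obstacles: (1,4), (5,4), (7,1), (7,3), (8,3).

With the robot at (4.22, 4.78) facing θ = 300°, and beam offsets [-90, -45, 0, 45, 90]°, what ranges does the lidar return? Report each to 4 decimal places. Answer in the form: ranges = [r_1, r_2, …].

ranges = [3.7181, 3.9133, 4.3648, 0.8075, 0.4400]

beam 1: φ=-90°, α=210°
  direction (-0.8660, -0.5000); cell (4,4); t to first gridline: x 0.2540, y 1.5600 (then +1.1547 / +2.0000)
    (3,4) via x @ 0.2540
    (2,4) via x @ 1.4087
    (2,3) via y @ 1.5600
    (1,3) via x @ 2.5634
    (1,2) via y @ 3.5600
    (0,2) via x @ 3.7181  # hit
  → r_1 = 3.7181
beam 2: φ=-45°, α=255°
  direction (-0.2588, -0.9659); cell (4,4); t to first gridline: x 0.8500, y 0.8075 (then +3.8637 / +1.0353)
    (4,3) via y @ 0.8075
    (3,3) via x @ 0.8500
    (3,2) via y @ 1.8428
    (3,1) via y @ 2.8781
    (3,0) via y @ 3.9133  # hit
  → r_2 = 3.9133
beam 3: φ=0°, α=300°
  direction (0.5000, -0.8660); cell (4,4); t to first gridline: x 1.5600, y 0.9007 (then +2.0000 / +1.1547)
    (4,3) via y @ 0.9007
    (5,3) via x @ 1.5600
    (5,2) via y @ 2.0554
    (5,1) via y @ 3.2101
    (6,1) via x @ 3.5600
    (6,0) via y @ 4.3648  # hit
  → r_3 = 4.3648
beam 4: φ=45°, α=345°
  direction (0.9659, -0.2588); cell (4,4); t to first gridline: x 0.8075, y 3.0137 (then +1.0353 / +3.8637)
    (5,4) via x @ 0.8075  # hit
  → r_4 = 0.8075
beam 5: φ=90°, α=30°
  direction (0.8660, 0.5000); cell (4,4); t to first gridline: x 0.9007, y 0.4400 (then +1.1547 / +2.0000)
    (4,5) via y @ 0.4400  # hit
  → r_5 = 0.4400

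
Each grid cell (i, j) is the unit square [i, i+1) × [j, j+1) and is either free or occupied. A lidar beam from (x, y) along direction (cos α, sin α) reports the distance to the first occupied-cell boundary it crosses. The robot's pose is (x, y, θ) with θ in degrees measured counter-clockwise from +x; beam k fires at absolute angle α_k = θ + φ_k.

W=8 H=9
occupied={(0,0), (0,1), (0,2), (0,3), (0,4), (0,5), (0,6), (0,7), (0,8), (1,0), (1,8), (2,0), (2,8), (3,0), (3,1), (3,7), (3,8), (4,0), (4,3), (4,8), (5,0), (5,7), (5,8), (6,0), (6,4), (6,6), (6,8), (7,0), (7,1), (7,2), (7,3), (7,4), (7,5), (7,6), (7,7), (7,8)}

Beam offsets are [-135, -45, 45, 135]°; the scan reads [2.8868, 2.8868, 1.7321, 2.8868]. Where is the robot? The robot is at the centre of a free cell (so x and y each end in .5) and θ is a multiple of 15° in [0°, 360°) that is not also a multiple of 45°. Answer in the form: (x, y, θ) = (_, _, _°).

The pose lattice has 36·16 = 576 candidates. Test each by forward raycasting.
  (3.5, 5.5, 195°): beam 3 = 5.0000 ≠ 1.7321 ✗
  (4.5, 5.5, 165°): beam 1 = 1.7321 ≠ 2.8868 ✗
  (2.5, 6.5, 255°): beam 1 = 1.7321 ≠ 2.8868 ✗
  …
  (3.5, 5.5, 255°): r_1=2.8868, r_2=2.8868, r_3=1.7321, r_4=2.8868 — all match ✓
Only this pose fits every beam.

(x, y, θ) = (3.5, 5.5, 255°)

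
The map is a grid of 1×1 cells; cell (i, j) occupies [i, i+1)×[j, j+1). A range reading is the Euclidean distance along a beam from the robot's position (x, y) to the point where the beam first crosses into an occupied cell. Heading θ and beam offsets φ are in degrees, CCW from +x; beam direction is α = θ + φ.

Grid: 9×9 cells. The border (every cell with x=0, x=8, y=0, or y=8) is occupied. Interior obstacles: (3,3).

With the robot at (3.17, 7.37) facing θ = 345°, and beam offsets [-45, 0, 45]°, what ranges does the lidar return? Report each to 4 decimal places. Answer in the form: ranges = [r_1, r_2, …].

ranges = [7.3554, 5.0004, 1.2600]

beam 1: φ=-45°, α=300°
  d=(0.5000,-0.8660)  start (3,7)  tX=1.6600 tY=0.4272  stride 1/|dx|=2.0000 1/|dy|=1.1547
    cross y-line → (3,6), t=0.4272
    cross y-line → (3,5), t=1.5819
    cross x-line → (4,5), t=1.6600
    cross y-line → (4,4), t=2.7366
    cross x-line → (5,4), t=3.6600
    cross y-line → (5,3), t=3.8913
    cross y-line → (5,2), t=5.0460
    cross x-line → (6,2), t=5.6600
    cross y-line → (6,1), t=6.2007
    cross y-line → (6,0), t=7.3554 (wall)
  → r_1 = 7.3554
beam 2: φ=0°, α=345°
  d=(0.9659,-0.2588)  start (3,7)  tX=0.8593 tY=1.4296  stride 1/|dx|=1.0353 1/|dy|=3.8637
    cross x-line → (4,7), t=0.8593
    cross y-line → (4,6), t=1.4296
    cross x-line → (5,6), t=1.8946
    cross x-line → (6,6), t=2.9298
    cross x-line → (7,6), t=3.9651
    cross x-line → (8,6), t=5.0004 (wall)
  → r_2 = 5.0004
beam 3: φ=45°, α=30°
  d=(0.8660,0.5000)  start (3,7)  tX=0.9584 tY=1.2600  stride 1/|dx|=1.1547 1/|dy|=2.0000
    cross x-line → (4,7), t=0.9584
    cross y-line → (4,8), t=1.2600 (wall)
  → r_3 = 1.2600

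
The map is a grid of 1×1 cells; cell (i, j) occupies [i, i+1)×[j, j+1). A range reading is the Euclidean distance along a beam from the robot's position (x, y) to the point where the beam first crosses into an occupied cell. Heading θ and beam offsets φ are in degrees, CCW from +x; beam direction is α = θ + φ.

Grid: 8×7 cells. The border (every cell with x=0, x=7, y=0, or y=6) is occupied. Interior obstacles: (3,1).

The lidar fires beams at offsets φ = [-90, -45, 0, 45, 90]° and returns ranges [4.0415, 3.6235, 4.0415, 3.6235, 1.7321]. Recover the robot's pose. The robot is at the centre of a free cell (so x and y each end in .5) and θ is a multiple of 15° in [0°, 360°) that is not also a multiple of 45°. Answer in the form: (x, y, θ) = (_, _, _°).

Candidates: 29 free-cell centres × 16 headings = 464 poses. Raycast each; keep the one whose scan matches to 4 dp.
  (5.5, 2.5, 120°): beam 1 = 1.7321 ≠ 4.0415 ✗
  (5.5, 1.5, 150°): beam 1 = 3.0000 ≠ 4.0415 ✗
  (5.5, 2.5, 210°): beam 2 = 4.6587 ≠ 3.6235 ✗
  (5.5, 1.5, 165°): beam 1 = 4.6587 ≠ 4.0415 ✗
  …
  (3.5, 4.5, 330°): r_1=4.0415, r_2=3.6235, r_3=4.0415, r_4=3.6235, r_5=1.7321 — all match ✓
Unique over the lattice → pose = (3.5, 4.5, 330°).

(x, y, θ) = (3.5, 4.5, 330°)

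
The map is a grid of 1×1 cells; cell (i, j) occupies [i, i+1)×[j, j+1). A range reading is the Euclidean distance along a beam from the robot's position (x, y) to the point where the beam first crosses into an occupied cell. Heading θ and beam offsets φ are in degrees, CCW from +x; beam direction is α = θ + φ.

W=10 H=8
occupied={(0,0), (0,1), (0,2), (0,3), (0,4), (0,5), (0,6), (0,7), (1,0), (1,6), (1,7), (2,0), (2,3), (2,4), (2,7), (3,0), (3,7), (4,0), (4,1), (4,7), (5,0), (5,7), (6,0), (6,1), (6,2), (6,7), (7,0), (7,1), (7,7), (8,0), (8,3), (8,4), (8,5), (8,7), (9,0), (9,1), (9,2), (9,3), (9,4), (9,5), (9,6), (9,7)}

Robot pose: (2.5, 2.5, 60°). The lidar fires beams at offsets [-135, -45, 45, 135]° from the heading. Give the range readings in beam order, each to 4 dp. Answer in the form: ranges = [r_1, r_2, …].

beam 1: φ=-135°, α=285°
  d=(0.2588,-0.9659)  start (2,2)  tX=1.9319 tY=0.5176  stride 1/|dx|=3.8637 1/|dy|=1.0353
    cross y-line → (2,1), t=0.5176
    cross y-line → (2,0), t=1.5529 (wall)
  → r_1 = 1.5529
beam 2: φ=-45°, α=15°
  d=(0.9659,0.2588)  start (2,2)  tX=0.5176 tY=1.9319  stride 1/|dx|=1.0353 1/|dy|=3.8637
    cross x-line → (3,2), t=0.5176
    cross x-line → (4,2), t=1.5529
    cross y-line → (4,3), t=1.9319
    cross x-line → (5,3), t=2.5882
    cross x-line → (6,3), t=3.6235
    cross x-line → (7,3), t=4.6587
    cross x-line → (8,3), t=5.6940 (wall)
  → r_2 = 5.6940
beam 3: φ=45°, α=105°
  d=(-0.2588,0.9659)  start (2,2)  tX=1.9319 tY=0.5176  stride 1/|dx|=3.8637 1/|dy|=1.0353
    cross y-line → (2,3), t=0.5176 (wall)
  → r_3 = 0.5176
beam 4: φ=135°, α=195°
  d=(-0.9659,-0.2588)  start (2,2)  tX=0.5176 tY=1.9319  stride 1/|dx|=1.0353 1/|dy|=3.8637
    cross x-line → (1,2), t=0.5176
    cross x-line → (0,2), t=1.5529 (wall)
  → r_4 = 1.5529

ranges = [1.5529, 5.6940, 0.5176, 1.5529]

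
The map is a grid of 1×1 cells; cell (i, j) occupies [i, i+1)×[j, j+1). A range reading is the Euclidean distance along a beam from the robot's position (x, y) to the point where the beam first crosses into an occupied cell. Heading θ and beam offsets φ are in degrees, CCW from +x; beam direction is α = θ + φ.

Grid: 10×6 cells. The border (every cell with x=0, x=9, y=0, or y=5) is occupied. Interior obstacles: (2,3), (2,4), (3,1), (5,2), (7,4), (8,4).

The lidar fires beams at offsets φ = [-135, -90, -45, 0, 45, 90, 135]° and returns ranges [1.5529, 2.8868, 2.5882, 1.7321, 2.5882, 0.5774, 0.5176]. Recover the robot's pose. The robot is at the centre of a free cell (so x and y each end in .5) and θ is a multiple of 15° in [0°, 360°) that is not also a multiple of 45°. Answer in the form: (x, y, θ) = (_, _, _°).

Candidates: 26 free-cell centres × 16 headings = 416 poses. Raycast each; keep the one whose scan matches to 4 dp.
  (8.5, 2.5, 60°): beam 2 = 0.5774 ≠ 2.8868 ✗
  (8.5, 3.5, 165°): beam 1 = 0.5774 ≠ 1.5529 ✗
  (6.5, 4.5, 30°): beam 1 = 1.9319 ≠ 1.5529 ✗
  (6.5, 3.5, 60°): beam 1 = 2.5882 ≠ 1.5529 ✗
  …
  (6.5, 2.5, 60°): r_1=1.5529, r_2=2.8868, r_3=2.5882, r_4=1.7321, r_5=2.5882, r_6=0.5774, r_7=0.5176 — all match ✓
Unique over the lattice → pose = (6.5, 2.5, 60°).

(x, y, θ) = (6.5, 2.5, 60°)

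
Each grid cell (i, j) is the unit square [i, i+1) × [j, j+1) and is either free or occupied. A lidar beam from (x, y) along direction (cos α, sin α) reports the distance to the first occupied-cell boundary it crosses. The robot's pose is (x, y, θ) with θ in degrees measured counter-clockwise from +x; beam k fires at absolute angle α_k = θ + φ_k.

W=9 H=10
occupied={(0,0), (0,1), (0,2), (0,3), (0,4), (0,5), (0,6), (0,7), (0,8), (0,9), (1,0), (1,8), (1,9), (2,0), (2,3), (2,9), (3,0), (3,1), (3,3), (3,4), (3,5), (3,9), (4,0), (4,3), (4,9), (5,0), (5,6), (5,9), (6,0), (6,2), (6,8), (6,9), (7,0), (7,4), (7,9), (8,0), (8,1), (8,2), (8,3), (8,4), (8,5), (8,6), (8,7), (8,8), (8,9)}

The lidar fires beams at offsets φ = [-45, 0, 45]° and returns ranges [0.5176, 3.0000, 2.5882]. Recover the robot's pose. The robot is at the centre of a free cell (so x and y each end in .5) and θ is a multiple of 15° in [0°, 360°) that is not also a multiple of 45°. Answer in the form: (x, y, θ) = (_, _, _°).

The pose lattice has 45·16 = 720 candidates. Test each by forward raycasting.
  (2.5, 1.5, 105°): beam 1 = 1.7321 ≠ 0.5176 ✗
  (5.5, 8.5, 30°): beam 2 = 0.5774 ≠ 3.0000 ✗
  (2.5, 1.5, 165°): beam 1 = 3.0000 ≠ 0.5176 ✗
  …
  (2.5, 8.5, 240°): r_1=0.5176, r_2=3.0000, r_3=2.5882 — all match ✓
No second candidate reproduces the full scan.

(x, y, θ) = (2.5, 8.5, 240°)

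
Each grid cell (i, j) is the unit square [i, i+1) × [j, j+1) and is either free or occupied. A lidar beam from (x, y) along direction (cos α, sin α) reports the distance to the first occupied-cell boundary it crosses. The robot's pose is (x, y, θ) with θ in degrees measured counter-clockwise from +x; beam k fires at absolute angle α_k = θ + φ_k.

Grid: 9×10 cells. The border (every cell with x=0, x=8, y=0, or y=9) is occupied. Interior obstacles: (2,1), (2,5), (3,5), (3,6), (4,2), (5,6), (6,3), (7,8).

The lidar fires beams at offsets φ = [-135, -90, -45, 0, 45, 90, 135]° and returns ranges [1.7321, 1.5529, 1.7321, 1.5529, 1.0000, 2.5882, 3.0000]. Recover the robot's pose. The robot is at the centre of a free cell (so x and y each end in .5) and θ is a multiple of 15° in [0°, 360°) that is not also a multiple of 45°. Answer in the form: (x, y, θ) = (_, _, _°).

The pose lattice has 48·16 = 768 candidates. Test each by forward raycasting.
  (7.5, 7.5, 120°): beam 1 = 0.5176 ≠ 1.7321 ✗
  (5.5, 5.5, 30°): beam 1 = 2.5882 ≠ 1.7321 ✗
  (1.5, 4.5, 105°): beam 1 = 3.0000 ≠ 1.7321 ✗
  (5.5, 2.5, 345°): beam 1 = 0.5774 ≠ 1.7321 ✗
  …
  (2.5, 7.5, 255°): r_1=1.7321, r_2=1.5529, r_3=1.7321, r_4=1.5529, r_5=1.0000, r_6=2.5882, r_7=3.0000 — all match ✓
Only this pose fits every beam.

(x, y, θ) = (2.5, 7.5, 255°)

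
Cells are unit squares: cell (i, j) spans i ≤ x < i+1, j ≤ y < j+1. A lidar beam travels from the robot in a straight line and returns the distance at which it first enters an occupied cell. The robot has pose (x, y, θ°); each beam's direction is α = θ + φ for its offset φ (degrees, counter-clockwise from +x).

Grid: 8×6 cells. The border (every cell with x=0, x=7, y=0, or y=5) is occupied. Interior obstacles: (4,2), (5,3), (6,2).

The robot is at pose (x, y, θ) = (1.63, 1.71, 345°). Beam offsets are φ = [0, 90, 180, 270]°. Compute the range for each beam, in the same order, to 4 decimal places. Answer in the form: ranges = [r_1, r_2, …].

ranges = [2.7432, 3.4061, 0.6522, 0.7350]

beam 1: φ=0°, α=345°
  cosα=0.9659 sinα=-0.2588 | (1,1) | tMaxX 0.3831 tMaxY 2.7432 | tΔX 1.0353 tΔY 3.8637
    t=0.3831 [x] (2,1)
    t=1.4183 [x] (3,1)
    t=2.4536 [x] (4,1)
    t=2.7432 [y] (4,0) — stop
  → r_1 = 2.7432
beam 2: φ=90°, α=75°
  cosα=0.2588 sinα=0.9659 | (1,1) | tMaxX 1.4296 tMaxY 0.3002 | tΔX 3.8637 tΔY 1.0353
    t=0.3002 [y] (1,2)
    t=1.3355 [y] (1,3)
    t=1.4296 [x] (2,3)
    t=2.3708 [y] (2,4)
    t=3.4061 [y] (2,5) — stop
  → r_2 = 3.4061
beam 3: φ=180°, α=165°
  cosα=-0.9659 sinα=0.2588 | (1,1) | tMaxX 0.6522 tMaxY 1.1205 | tΔX 1.0353 tΔY 3.8637
    t=0.6522 [x] (0,1) — stop
  → r_3 = 0.6522
beam 4: φ=270°, α=255°
  cosα=-0.2588 sinα=-0.9659 | (1,1) | tMaxX 2.4341 tMaxY 0.7350 | tΔX 3.8637 tΔY 1.0353
    t=0.7350 [y] (1,0) — stop
  → r_4 = 0.7350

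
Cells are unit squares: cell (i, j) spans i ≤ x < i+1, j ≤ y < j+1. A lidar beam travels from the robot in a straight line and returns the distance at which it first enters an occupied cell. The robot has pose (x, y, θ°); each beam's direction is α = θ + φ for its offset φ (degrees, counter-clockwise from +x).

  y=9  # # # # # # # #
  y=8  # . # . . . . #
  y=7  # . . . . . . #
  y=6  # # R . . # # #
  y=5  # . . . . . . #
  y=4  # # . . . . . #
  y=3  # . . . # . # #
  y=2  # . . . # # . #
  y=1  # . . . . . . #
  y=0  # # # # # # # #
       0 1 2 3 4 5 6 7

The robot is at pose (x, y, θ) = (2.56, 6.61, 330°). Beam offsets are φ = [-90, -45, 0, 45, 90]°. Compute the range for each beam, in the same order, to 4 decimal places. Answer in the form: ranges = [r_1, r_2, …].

ranges = [1.8591, 5.8079, 5.1269, 4.5966, 2.7597]

beam 1: φ=-90°, α=240°
  dir = (cos 240°, sin 240°) = (-0.5000, -0.8660); from cell (2,6)
  next x-line at t=1.1200, next y-line at t=0.7044; Δt_x=2.0000, Δt_y=1.1547
    y: enter (2,5) at t=0.7044
    x: enter (1,5) at t=1.1200
    y: enter (1,4) at t=1.8591 ← occupied
  → r_1 = 1.8591
beam 2: φ=-45°, α=285°
  dir = (cos 285°, sin 285°) = (0.2588, -0.9659); from cell (2,6)
  next x-line at t=1.7000, next y-line at t=0.6315; Δt_x=3.8637, Δt_y=1.0353
    y: enter (2,5) at t=0.6315
    y: enter (2,4) at t=1.6668
    x: enter (3,4) at t=1.7000
    y: enter (3,3) at t=2.7021
    y: enter (3,2) at t=3.7373
    y: enter (3,1) at t=4.7726
    x: enter (4,1) at t=5.5637
    y: enter (4,0) at t=5.8079 ← occupied
  → r_2 = 5.8079
beam 3: φ=0°, α=330°
  dir = (cos 330°, sin 330°) = (0.8660, -0.5000); from cell (2,6)
  next x-line at t=0.5081, next y-line at t=1.2200; Δt_x=1.1547, Δt_y=2.0000
    x: enter (3,6) at t=0.5081
    y: enter (3,5) at t=1.2200
    x: enter (4,5) at t=1.6628
    x: enter (5,5) at t=2.8175
    y: enter (5,4) at t=3.2200
    x: enter (6,4) at t=3.9722
    x: enter (7,4) at t=5.1269 ← occupied
  → r_3 = 5.1269
beam 4: φ=45°, α=15°
  dir = (cos 15°, sin 15°) = (0.9659, 0.2588); from cell (2,6)
  next x-line at t=0.4555, next y-line at t=1.5068; Δt_x=1.0353, Δt_y=3.8637
    x: enter (3,6) at t=0.4555
    x: enter (4,6) at t=1.4908
    y: enter (4,7) at t=1.5068
    x: enter (5,7) at t=2.5261
    x: enter (6,7) at t=3.5614
    x: enter (7,7) at t=4.5966 ← occupied
  → r_4 = 4.5966
beam 5: φ=90°, α=60°
  dir = (cos 60°, sin 60°) = (0.5000, 0.8660); from cell (2,6)
  next x-line at t=0.8800, next y-line at t=0.4503; Δt_x=2.0000, Δt_y=1.1547
    y: enter (2,7) at t=0.4503
    x: enter (3,7) at t=0.8800
    y: enter (3,8) at t=1.6050
    y: enter (3,9) at t=2.7597 ← occupied
  → r_5 = 2.7597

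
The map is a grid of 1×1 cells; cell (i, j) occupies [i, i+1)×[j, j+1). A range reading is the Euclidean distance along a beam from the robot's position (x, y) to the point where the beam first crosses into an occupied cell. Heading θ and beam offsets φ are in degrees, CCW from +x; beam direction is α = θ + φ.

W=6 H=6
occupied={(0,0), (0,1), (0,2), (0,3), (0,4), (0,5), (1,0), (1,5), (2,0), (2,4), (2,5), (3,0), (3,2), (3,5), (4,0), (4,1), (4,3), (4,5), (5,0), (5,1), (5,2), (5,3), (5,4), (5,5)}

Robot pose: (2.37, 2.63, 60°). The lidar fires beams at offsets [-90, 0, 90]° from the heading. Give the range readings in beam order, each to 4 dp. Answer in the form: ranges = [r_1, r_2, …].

beam 1: φ=-90°, α=330°
  direction (0.8660, -0.5000); cell (2,2); t to first gridline: x 0.7275, y 1.2600 (then +1.1547 / +2.0000)
    (3,2) via x @ 0.7275  # hit
  → r_1 = 0.7275
beam 2: φ=0°, α=60°
  direction (0.5000, 0.8660); cell (2,2); t to first gridline: x 1.2600, y 0.4272 (then +2.0000 / +1.1547)
    (2,3) via y @ 0.4272
    (3,3) via x @ 1.2600
    (3,4) via y @ 1.5819
    (3,5) via y @ 2.7366  # hit
  → r_2 = 2.7366
beam 3: φ=90°, α=150°
  direction (-0.8660, 0.5000); cell (2,2); t to first gridline: x 0.4272, y 0.7400 (then +1.1547 / +2.0000)
    (1,2) via x @ 0.4272
    (1,3) via y @ 0.7400
    (0,3) via x @ 1.5819  # hit
  → r_3 = 1.5819

ranges = [0.7275, 2.7366, 1.5819]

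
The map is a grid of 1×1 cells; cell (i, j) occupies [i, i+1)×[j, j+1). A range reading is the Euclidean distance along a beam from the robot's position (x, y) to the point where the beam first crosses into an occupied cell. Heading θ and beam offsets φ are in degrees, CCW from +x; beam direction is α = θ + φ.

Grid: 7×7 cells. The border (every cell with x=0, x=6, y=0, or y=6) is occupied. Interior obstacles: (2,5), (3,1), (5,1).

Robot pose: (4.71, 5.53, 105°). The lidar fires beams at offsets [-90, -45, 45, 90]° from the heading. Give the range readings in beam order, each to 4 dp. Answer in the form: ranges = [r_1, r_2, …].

ranges = [1.3355, 0.5427, 0.9400, 1.7703]

beam 1: φ=-90°, α=15°
  direction (0.9659, 0.2588); cell (4,5); t to first gridline: x 0.3002, y 1.8159 (then +1.0353 / +3.8637)
    (5,5) via x @ 0.3002
    (6,5) via x @ 1.3355  # hit
  → r_1 = 1.3355
beam 2: φ=-45°, α=60°
  direction (0.5000, 0.8660); cell (4,5); t to first gridline: x 0.5800, y 0.5427 (then +2.0000 / +1.1547)
    (4,6) via y @ 0.5427  # hit
  → r_2 = 0.5427
beam 3: φ=45°, α=150°
  direction (-0.8660, 0.5000); cell (4,5); t to first gridline: x 0.8198, y 0.9400 (then +1.1547 / +2.0000)
    (3,5) via x @ 0.8198
    (3,6) via y @ 0.9400  # hit
  → r_3 = 0.9400
beam 4: φ=90°, α=195°
  direction (-0.9659, -0.2588); cell (4,5); t to first gridline: x 0.7350, y 2.0478 (then +1.0353 / +3.8637)
    (3,5) via x @ 0.7350
    (2,5) via x @ 1.7703  # hit
  → r_4 = 1.7703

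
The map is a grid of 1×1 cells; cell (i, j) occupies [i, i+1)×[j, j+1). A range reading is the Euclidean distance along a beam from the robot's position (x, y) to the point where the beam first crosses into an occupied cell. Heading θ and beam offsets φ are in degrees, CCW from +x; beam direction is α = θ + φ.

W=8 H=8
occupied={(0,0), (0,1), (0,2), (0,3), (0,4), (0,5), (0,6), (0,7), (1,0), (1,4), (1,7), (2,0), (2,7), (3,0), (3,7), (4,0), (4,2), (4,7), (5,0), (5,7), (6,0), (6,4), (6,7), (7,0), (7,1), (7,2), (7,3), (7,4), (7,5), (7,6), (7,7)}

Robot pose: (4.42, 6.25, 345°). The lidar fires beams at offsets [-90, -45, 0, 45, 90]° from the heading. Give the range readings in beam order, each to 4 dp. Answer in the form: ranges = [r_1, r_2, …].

beam 1: φ=-90°, α=255°
  direction (-0.2588, -0.9659); cell (4,6); t to first gridline: x 1.6228, y 0.2588 (then +3.8637 / +1.0353)
    (4,5) via y @ 0.2588
    (4,4) via y @ 1.2941
    (3,4) via x @ 1.6228
    (3,3) via y @ 2.3294
    (3,2) via y @ 3.3646
    (3,1) via y @ 4.3999
    (3,0) via y @ 5.4352  # hit
  → r_1 = 5.4352
beam 2: φ=-45°, α=300°
  direction (0.5000, -0.8660); cell (4,6); t to first gridline: x 1.1600, y 0.2887 (then +2.0000 / +1.1547)
    (4,5) via y @ 0.2887
    (5,5) via x @ 1.1600
    (5,4) via y @ 1.4434
    (5,3) via y @ 2.5981
    (6,3) via x @ 3.1600
    (6,2) via y @ 3.7528
    (6,1) via y @ 4.9075
    (7,1) via x @ 5.1600  # hit
  → r_2 = 5.1600
beam 3: φ=0°, α=345°
  direction (0.9659, -0.2588); cell (4,6); t to first gridline: x 0.6005, y 0.9659 (then +1.0353 / +3.8637)
    (5,6) via x @ 0.6005
    (5,5) via y @ 0.9659
    (6,5) via x @ 1.6357
    (7,5) via x @ 2.6710  # hit
  → r_3 = 2.6710
beam 4: φ=45°, α=30°
  direction (0.8660, 0.5000); cell (4,6); t to first gridline: x 0.6697, y 1.5000 (then +1.1547 / +2.0000)
    (5,6) via x @ 0.6697
    (5,7) via y @ 1.5000  # hit
  → r_4 = 1.5000
beam 5: φ=90°, α=75°
  direction (0.2588, 0.9659); cell (4,6); t to first gridline: x 2.2409, y 0.7765 (then +3.8637 / +1.0353)
    (4,7) via y @ 0.7765  # hit
  → r_5 = 0.7765

ranges = [5.4352, 5.1600, 2.6710, 1.5000, 0.7765]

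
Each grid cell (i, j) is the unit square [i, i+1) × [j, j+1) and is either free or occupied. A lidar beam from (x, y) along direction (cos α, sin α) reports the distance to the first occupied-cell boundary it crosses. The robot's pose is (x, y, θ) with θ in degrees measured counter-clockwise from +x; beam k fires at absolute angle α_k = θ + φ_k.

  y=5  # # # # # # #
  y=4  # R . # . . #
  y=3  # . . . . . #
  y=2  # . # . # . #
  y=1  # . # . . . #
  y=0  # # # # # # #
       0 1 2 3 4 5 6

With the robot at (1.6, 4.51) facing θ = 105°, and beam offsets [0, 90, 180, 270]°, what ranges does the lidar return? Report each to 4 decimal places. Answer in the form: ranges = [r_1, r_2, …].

beam 1: φ=0°, α=105°
  d=(-0.2588,0.9659)  start (1,4)  tX=2.3182 tY=0.5073  stride 1/|dx|=3.8637 1/|dy|=1.0353
    cross y-line → (1,5), t=0.5073 (wall)
  → r_1 = 0.5073
beam 2: φ=90°, α=195°
  d=(-0.9659,-0.2588)  start (1,4)  tX=0.6212 tY=1.9705  stride 1/|dx|=1.0353 1/|dy|=3.8637
    cross x-line → (0,4), t=0.6212 (wall)
  → r_2 = 0.6212
beam 3: φ=180°, α=285°
  d=(0.2588,-0.9659)  start (1,4)  tX=1.5455 tY=0.5280  stride 1/|dx|=3.8637 1/|dy|=1.0353
    cross y-line → (1,3), t=0.5280
    cross x-line → (2,3), t=1.5455
    cross y-line → (2,2), t=1.5633 (wall)
  → r_3 = 1.5633
beam 4: φ=270°, α=15°
  d=(0.9659,0.2588)  start (1,4)  tX=0.4141 tY=1.8932  stride 1/|dx|=1.0353 1/|dy|=3.8637
    cross x-line → (2,4), t=0.4141
    cross x-line → (3,4), t=1.4494 (wall)
  → r_4 = 1.4494

ranges = [0.5073, 0.6212, 1.5633, 1.4494]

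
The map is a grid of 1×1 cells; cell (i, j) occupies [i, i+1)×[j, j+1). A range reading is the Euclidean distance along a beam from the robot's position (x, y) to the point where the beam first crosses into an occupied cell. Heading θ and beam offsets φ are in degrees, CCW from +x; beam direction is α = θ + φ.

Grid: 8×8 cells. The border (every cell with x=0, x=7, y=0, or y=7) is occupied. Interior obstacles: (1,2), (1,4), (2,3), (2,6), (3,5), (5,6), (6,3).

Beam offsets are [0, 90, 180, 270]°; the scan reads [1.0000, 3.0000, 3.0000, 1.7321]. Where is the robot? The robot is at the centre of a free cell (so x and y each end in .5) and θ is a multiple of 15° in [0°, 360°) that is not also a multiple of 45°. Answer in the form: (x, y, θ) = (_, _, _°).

(x, y, θ) = (5.5, 2.5, 30°)

Enumerate (i+0.5, j+0.5, θ) over the 29 free cells and 16 admissible headings. For each, cast all 4 beams and compare to the given ranges.
  (1.5, 6.5, 345°): beam 1 = 0.5176 ≠ 1.0000 ✗
  (5.5, 2.5, 165°): beam 1 = 2.5882 ≠ 1.0000 ✗
  (6.5, 5.5, 240°): beam 1 = 5.1962 ≠ 1.0000 ✗
  (3.5, 1.5, 300°): beam 1 = 0.5774 ≠ 1.0000 ✗
  (3.5, 4.5, 210°): beam 2 = 4.0415 ≠ 3.0000 ✗
  …
  (5.5, 2.5, 30°): r_1=1.0000, r_2=3.0000, r_3=3.0000, r_4=1.7321 — all match ✓
Only this pose fits every beam.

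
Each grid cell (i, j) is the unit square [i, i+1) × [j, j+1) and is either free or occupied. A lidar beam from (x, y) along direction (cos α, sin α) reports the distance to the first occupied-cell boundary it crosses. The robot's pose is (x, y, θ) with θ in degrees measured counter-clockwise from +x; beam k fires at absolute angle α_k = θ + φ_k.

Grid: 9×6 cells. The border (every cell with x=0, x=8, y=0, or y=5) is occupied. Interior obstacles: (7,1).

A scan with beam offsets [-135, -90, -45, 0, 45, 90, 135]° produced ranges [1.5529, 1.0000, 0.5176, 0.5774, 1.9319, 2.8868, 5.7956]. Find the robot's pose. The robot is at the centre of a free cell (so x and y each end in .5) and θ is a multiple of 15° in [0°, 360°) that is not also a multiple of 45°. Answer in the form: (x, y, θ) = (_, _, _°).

(x, y, θ) = (1.5, 3.5, 210°)

Enumerate (i+0.5, j+0.5, θ) over the 27 free cells and 16 admissible headings. For each, cast all 7 beams and compare to the given ranges.
  (1.5, 2.5, 330°): beam 1 = 0.5176 ≠ 1.5529 ✗
  (6.5, 2.5, 195°): beam 1 = 2.8868 ≠ 1.5529 ✗
  (3.5, 1.5, 285°): beam 1 = 2.8868 ≠ 1.5529 ✗
  (2.5, 4.5, 105°): beam 1 = 5.1962 ≠ 1.5529 ✗
  (6.5, 2.5, 210°): beam 1 = 2.5882 ≠ 1.5529 ✗
  …
  (1.5, 3.5, 210°): r_1=1.5529, r_2=1.0000, r_3=0.5176, r_4=0.5774, r_5=1.9319, r_6=2.8868, r_7=5.7956 — all match ✓
No second candidate reproduces the full scan.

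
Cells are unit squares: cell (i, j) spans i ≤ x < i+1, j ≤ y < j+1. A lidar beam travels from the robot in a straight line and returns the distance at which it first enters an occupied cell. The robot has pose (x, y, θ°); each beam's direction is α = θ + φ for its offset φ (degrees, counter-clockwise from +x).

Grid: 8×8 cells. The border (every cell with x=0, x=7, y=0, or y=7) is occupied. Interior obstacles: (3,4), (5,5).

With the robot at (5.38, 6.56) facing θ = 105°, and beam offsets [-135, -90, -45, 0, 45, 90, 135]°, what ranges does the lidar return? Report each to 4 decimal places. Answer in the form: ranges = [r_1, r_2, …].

beam 1: φ=-135°, α=330°
  dir = (cos 330°, sin 330°) = (0.8660, -0.5000); from cell (5,6)
  next x-line at t=0.7159, next y-line at t=1.1200; Δt_x=1.1547, Δt_y=2.0000
    x: enter (6,6) at t=0.7159
    y: enter (6,5) at t=1.1200
    x: enter (7,5) at t=1.8706 ← occupied
  → r_1 = 1.8706
beam 2: φ=-90°, α=15°
  dir = (cos 15°, sin 15°) = (0.9659, 0.2588); from cell (5,6)
  next x-line at t=0.6419, next y-line at t=1.7000; Δt_x=1.0353, Δt_y=3.8637
    x: enter (6,6) at t=0.6419
    x: enter (7,6) at t=1.6771 ← occupied
  → r_2 = 1.6771
beam 3: φ=-45°, α=60°
  dir = (cos 60°, sin 60°) = (0.5000, 0.8660); from cell (5,6)
  next x-line at t=1.2400, next y-line at t=0.5081; Δt_x=2.0000, Δt_y=1.1547
    y: enter (5,7) at t=0.5081 ← occupied
  → r_3 = 0.5081
beam 4: φ=0°, α=105°
  dir = (cos 105°, sin 105°) = (-0.2588, 0.9659); from cell (5,6)
  next x-line at t=1.4682, next y-line at t=0.4555; Δt_x=3.8637, Δt_y=1.0353
    y: enter (5,7) at t=0.4555 ← occupied
  → r_4 = 0.4555
beam 5: φ=45°, α=150°
  dir = (cos 150°, sin 150°) = (-0.8660, 0.5000); from cell (5,6)
  next x-line at t=0.4388, next y-line at t=0.8800; Δt_x=1.1547, Δt_y=2.0000
    x: enter (4,6) at t=0.4388
    y: enter (4,7) at t=0.8800 ← occupied
  → r_5 = 0.8800
beam 6: φ=90°, α=195°
  dir = (cos 195°, sin 195°) = (-0.9659, -0.2588); from cell (5,6)
  next x-line at t=0.3934, next y-line at t=2.1637; Δt_x=1.0353, Δt_y=3.8637
    x: enter (4,6) at t=0.3934
    x: enter (3,6) at t=1.4287
    y: enter (3,5) at t=2.1637
    x: enter (2,5) at t=2.4640
    x: enter (1,5) at t=3.4992
    x: enter (0,5) at t=4.5345 ← occupied
  → r_6 = 4.5345
beam 7: φ=135°, α=240°
  dir = (cos 240°, sin 240°) = (-0.5000, -0.8660); from cell (5,6)
  next x-line at t=0.7600, next y-line at t=0.6466; Δt_x=2.0000, Δt_y=1.1547
    y: enter (5,5) at t=0.6466 ← occupied
  → r_7 = 0.6466

ranges = [1.8706, 1.6771, 0.5081, 0.4555, 0.8800, 4.5345, 0.6466]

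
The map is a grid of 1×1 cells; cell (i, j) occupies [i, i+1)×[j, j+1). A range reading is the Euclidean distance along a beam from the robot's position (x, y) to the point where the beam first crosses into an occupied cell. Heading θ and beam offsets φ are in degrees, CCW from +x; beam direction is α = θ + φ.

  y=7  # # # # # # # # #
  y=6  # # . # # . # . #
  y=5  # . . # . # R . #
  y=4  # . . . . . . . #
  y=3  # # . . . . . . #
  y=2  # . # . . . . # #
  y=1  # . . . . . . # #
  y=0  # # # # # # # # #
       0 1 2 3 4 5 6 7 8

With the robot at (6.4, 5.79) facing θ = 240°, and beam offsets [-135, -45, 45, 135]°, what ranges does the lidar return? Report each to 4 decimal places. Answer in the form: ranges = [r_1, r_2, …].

beam 1: φ=-135°, α=105°
  cosα=-0.2588 sinα=0.9659 | (6,5) | tMaxX 1.5455 tMaxY 0.2174 | tΔX 3.8637 tΔY 1.0353
    t=0.2174 [y] (6,6) — stop
  → r_1 = 0.2174
beam 2: φ=-45°, α=195°
  cosα=-0.9659 sinα=-0.2588 | (6,5) | tMaxX 0.4141 tMaxY 3.0523 | tΔX 1.0353 tΔY 3.8637
    t=0.4141 [x] (5,5) — stop
  → r_2 = 0.4141
beam 3: φ=45°, α=285°
  cosα=0.2588 sinα=-0.9659 | (6,5) | tMaxX 2.3182 tMaxY 0.8179 | tΔX 3.8637 tΔY 1.0353
    t=0.8179 [y] (6,4)
    t=1.8531 [y] (6,3)
    t=2.3182 [x] (7,3)
    t=2.8884 [y] (7,2) — stop
  → r_3 = 2.8884
beam 4: φ=135°, α=15°
  cosα=0.9659 sinα=0.2588 | (6,5) | tMaxX 0.6212 tMaxY 0.8114 | tΔX 1.0353 tΔY 3.8637
    t=0.6212 [x] (7,5)
    t=0.8114 [y] (7,6)
    t=1.6564 [x] (8,6) — stop
  → r_4 = 1.6564

ranges = [0.2174, 0.4141, 2.8884, 1.6564]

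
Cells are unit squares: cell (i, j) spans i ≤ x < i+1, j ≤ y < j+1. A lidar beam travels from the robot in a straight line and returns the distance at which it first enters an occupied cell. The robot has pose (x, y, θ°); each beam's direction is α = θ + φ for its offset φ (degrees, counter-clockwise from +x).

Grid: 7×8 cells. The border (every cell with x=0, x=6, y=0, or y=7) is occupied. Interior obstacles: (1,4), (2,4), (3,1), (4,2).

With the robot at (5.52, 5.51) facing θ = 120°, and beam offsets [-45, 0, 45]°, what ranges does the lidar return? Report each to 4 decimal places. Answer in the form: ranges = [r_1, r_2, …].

beam 1: φ=-45°, α=75°
  d=(0.2588,0.9659)  start (5,5)  tX=1.8546 tY=0.5073  stride 1/|dx|=3.8637 1/|dy|=1.0353
    cross y-line → (5,6), t=0.5073
    cross y-line → (5,7), t=1.5426 (wall)
  → r_1 = 1.5426
beam 2: φ=0°, α=120°
  d=(-0.5000,0.8660)  start (5,5)  tX=1.0400 tY=0.5658  stride 1/|dx|=2.0000 1/|dy|=1.1547
    cross y-line → (5,6), t=0.5658
    cross x-line → (4,6), t=1.0400
    cross y-line → (4,7), t=1.7205 (wall)
  → r_2 = 1.7205
beam 3: φ=45°, α=165°
  d=(-0.9659,0.2588)  start (5,5)  tX=0.5383 tY=1.8932  stride 1/|dx|=1.0353 1/|dy|=3.8637
    cross x-line → (4,5), t=0.5383
    cross x-line → (3,5), t=1.5736
    cross y-line → (3,6), t=1.8932
    cross x-line → (2,6), t=2.6089
    cross x-line → (1,6), t=3.6442
    cross x-line → (0,6), t=4.6794 (wall)
  → r_3 = 4.6794

ranges = [1.5426, 1.7205, 4.6794]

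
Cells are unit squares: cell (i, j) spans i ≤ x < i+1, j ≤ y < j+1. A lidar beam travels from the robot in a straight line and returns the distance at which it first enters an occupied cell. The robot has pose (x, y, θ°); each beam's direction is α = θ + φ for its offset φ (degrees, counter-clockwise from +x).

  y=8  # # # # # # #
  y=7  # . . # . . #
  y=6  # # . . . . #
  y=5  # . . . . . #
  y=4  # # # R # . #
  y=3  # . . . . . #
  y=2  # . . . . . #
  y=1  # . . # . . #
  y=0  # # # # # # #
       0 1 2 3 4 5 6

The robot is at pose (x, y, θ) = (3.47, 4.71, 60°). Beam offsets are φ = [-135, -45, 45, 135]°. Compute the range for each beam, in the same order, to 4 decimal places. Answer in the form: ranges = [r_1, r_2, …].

ranges = [3.8409, 0.5487, 3.4061, 0.4866]

beam 1: φ=-135°, α=285°
  cosα=0.2588 sinα=-0.9659 | (3,4) | tMaxX 2.0478 tMaxY 0.7350 | tΔX 3.8637 tΔY 1.0353
    t=0.7350 [y] (3,3)
    t=1.7703 [y] (3,2)
    t=2.0478 [x] (4,2)
    t=2.8056 [y] (4,1)
    t=3.8409 [y] (4,0) — stop
  → r_1 = 3.8409
beam 2: φ=-45°, α=15°
  cosα=0.9659 sinα=0.2588 | (3,4) | tMaxX 0.5487 tMaxY 1.1205 | tΔX 1.0353 tΔY 3.8637
    t=0.5487 [x] (4,4) — stop
  → r_2 = 0.5487
beam 3: φ=45°, α=105°
  cosα=-0.2588 sinα=0.9659 | (3,4) | tMaxX 1.8159 tMaxY 0.3002 | tΔX 3.8637 tΔY 1.0353
    t=0.3002 [y] (3,5)
    t=1.3355 [y] (3,6)
    t=1.8159 [x] (2,6)
    t=2.3708 [y] (2,7)
    t=3.4061 [y] (2,8) — stop
  → r_3 = 3.4061
beam 4: φ=135°, α=195°
  cosα=-0.9659 sinα=-0.2588 | (3,4) | tMaxX 0.4866 tMaxY 2.7432 | tΔX 1.0353 tΔY 3.8637
    t=0.4866 [x] (2,4) — stop
  → r_4 = 0.4866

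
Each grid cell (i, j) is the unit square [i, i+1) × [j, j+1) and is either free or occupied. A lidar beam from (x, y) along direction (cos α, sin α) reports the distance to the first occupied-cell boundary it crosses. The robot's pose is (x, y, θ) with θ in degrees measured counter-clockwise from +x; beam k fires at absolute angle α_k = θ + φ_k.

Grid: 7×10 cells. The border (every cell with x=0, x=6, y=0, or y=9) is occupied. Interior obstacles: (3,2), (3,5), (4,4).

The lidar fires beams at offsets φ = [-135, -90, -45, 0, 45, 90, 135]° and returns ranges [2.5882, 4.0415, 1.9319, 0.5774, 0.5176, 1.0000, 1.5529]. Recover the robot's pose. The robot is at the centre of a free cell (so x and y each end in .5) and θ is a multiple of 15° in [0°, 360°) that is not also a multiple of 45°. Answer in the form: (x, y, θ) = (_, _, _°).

Enumerate (i+0.5, j+0.5, θ) over the 37 free cells and 16 admissible headings. For each, cast all 7 beams and compare to the given ranges.
  (4.5, 7.5, 345°): beam 1 = 4.0415 ≠ 2.5882 ✗
  (5.5, 5.5, 255°): beam 1 = 4.0415 ≠ 2.5882 ✗
  (2.5, 1.5, 105°): beam 1 = 1.0000 ≠ 2.5882 ✗
  (4.5, 6.5, 345°): beam 1 = 1.0000 ≠ 2.5882 ✗
  (5.5, 4.5, 195°): beam 1 = 1.0000 ≠ 2.5882 ✗
  …
  (2.5, 8.5, 60°): r_1=2.5882, r_2=4.0415, r_3=1.9319, r_4=0.5774, r_5=0.5176, r_6=1.0000, r_7=1.5529 — all match ✓
Unique over the lattice → pose = (2.5, 8.5, 60°).

(x, y, θ) = (2.5, 8.5, 60°)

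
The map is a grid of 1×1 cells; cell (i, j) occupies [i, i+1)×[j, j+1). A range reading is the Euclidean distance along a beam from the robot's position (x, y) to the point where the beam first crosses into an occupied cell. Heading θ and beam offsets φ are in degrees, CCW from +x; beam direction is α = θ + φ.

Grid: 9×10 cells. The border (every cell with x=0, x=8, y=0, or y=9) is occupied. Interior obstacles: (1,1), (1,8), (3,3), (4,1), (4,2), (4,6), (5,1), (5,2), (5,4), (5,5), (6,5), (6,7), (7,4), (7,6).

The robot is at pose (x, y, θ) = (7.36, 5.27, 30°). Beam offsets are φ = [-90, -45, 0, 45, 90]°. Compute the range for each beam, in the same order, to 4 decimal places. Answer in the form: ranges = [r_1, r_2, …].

ranges = [0.3118, 0.6626, 0.7390, 0.7558, 0.7200]

beam 1: φ=-90°, α=300°
  direction (0.5000, -0.8660); cell (7,5); t to first gridline: x 1.2800, y 0.3118 (then +2.0000 / +1.1547)
    (7,4) via y @ 0.3118  # hit
  → r_1 = 0.3118
beam 2: φ=-45°, α=345°
  direction (0.9659, -0.2588); cell (7,5); t to first gridline: x 0.6626, y 1.0432 (then +1.0353 / +3.8637)
    (8,5) via x @ 0.6626  # hit
  → r_2 = 0.6626
beam 3: φ=0°, α=30°
  direction (0.8660, 0.5000); cell (7,5); t to first gridline: x 0.7390, y 1.4600 (then +1.1547 / +2.0000)
    (8,5) via x @ 0.7390  # hit
  → r_3 = 0.7390
beam 4: φ=45°, α=75°
  direction (0.2588, 0.9659); cell (7,5); t to first gridline: x 2.4728, y 0.7558 (then +3.8637 / +1.0353)
    (7,6) via y @ 0.7558  # hit
  → r_4 = 0.7558
beam 5: φ=90°, α=120°
  direction (-0.5000, 0.8660); cell (7,5); t to first gridline: x 0.7200, y 0.8429 (then +2.0000 / +1.1547)
    (6,5) via x @ 0.7200  # hit
  → r_5 = 0.7200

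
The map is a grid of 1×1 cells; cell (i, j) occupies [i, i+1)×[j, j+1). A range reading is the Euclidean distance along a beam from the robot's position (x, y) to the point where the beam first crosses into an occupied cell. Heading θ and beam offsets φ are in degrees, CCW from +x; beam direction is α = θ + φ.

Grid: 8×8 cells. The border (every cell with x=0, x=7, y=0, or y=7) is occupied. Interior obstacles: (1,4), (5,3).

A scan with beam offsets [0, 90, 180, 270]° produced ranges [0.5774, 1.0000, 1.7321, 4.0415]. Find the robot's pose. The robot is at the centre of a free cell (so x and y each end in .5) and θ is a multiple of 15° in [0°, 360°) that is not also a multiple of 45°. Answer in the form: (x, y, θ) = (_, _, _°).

The pose lattice has 34·16 = 544 candidates. Test each by forward raycasting.
  (4.5, 4.5, 345°): beam 1 = 2.5882 ≠ 0.5774 ✗
  (5.5, 1.5, 255°): beam 1 = 0.5176 ≠ 0.5774 ✗
  (3.5, 6.5, 195°): beam 1 = 2.5882 ≠ 0.5774 ✗
  (6.5, 6.5, 165°): beam 1 = 1.9319 ≠ 0.5774 ✗
  …
  (4.5, 1.5, 240°): r_1=0.5774, r_2=1.0000, r_3=1.7321, r_4=4.0415 — all match ✓
Only this pose fits every beam.

(x, y, θ) = (4.5, 1.5, 240°)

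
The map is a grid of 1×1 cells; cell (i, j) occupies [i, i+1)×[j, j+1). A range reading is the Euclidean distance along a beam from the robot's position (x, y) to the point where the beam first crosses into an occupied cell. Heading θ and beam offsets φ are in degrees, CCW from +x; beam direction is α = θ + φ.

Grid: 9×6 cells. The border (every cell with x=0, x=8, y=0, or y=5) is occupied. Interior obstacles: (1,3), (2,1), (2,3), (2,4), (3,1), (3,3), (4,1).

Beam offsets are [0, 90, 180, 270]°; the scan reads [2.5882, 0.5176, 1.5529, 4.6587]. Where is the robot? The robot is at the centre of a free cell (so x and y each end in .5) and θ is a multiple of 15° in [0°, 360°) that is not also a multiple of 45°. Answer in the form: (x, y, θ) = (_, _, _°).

Candidates: 21 free-cell centres × 16 headings = 336 poses. Raycast each; keep the one whose scan matches to 4 dp.
  (5.5, 4.5, 345°): beam 3 = 1.9319 ≠ 1.5529 ✗
  (6.5, 1.5, 300°): beam 1 = 0.5774 ≠ 2.5882 ✗
  (7.5, 1.5, 240°): beam 1 = 0.5774 ≠ 2.5882 ✗
  (1.5, 4.5, 345°): beam 1 = 0.5176 ≠ 2.5882 ✗
  (1.5, 2.5, 60°): beam 1 = 0.5774 ≠ 2.5882 ✗
  …
  (7.5, 3.5, 255°): r_1=2.5882, r_2=0.5176, r_3=1.5529, r_4=4.6587 — all match ✓
Only this pose fits every beam.

(x, y, θ) = (7.5, 3.5, 255°)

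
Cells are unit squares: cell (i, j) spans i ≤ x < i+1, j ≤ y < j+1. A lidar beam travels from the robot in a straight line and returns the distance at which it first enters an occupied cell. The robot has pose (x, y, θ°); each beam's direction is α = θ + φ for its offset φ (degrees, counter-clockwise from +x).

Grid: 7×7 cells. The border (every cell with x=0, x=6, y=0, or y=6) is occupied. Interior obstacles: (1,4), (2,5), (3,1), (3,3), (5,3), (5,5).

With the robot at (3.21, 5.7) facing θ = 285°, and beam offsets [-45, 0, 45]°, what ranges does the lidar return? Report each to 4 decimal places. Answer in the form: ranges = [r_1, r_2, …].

ranges = [0.4200, 1.7600, 3.2216]

beam 1: φ=-45°, α=240°
  dir = (cos 240°, sin 240°) = (-0.5000, -0.8660); from cell (3,5)
  next x-line at t=0.4200, next y-line at t=0.8083; Δt_x=2.0000, Δt_y=1.1547
    x: enter (2,5) at t=0.4200 ← occupied
  → r_1 = 0.4200
beam 2: φ=0°, α=285°
  dir = (cos 285°, sin 285°) = (0.2588, -0.9659); from cell (3,5)
  next x-line at t=3.0523, next y-line at t=0.7247; Δt_x=3.8637, Δt_y=1.0353
    y: enter (3,4) at t=0.7247
    y: enter (3,3) at t=1.7600 ← occupied
  → r_2 = 1.7600
beam 3: φ=45°, α=330°
  dir = (cos 330°, sin 330°) = (0.8660, -0.5000); from cell (3,5)
  next x-line at t=0.9122, next y-line at t=1.4000; Δt_x=1.1547, Δt_y=2.0000
    x: enter (4,5) at t=0.9122
    y: enter (4,4) at t=1.4000
    x: enter (5,4) at t=2.0669
    x: enter (6,4) at t=3.2216 ← occupied
  → r_3 = 3.2216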